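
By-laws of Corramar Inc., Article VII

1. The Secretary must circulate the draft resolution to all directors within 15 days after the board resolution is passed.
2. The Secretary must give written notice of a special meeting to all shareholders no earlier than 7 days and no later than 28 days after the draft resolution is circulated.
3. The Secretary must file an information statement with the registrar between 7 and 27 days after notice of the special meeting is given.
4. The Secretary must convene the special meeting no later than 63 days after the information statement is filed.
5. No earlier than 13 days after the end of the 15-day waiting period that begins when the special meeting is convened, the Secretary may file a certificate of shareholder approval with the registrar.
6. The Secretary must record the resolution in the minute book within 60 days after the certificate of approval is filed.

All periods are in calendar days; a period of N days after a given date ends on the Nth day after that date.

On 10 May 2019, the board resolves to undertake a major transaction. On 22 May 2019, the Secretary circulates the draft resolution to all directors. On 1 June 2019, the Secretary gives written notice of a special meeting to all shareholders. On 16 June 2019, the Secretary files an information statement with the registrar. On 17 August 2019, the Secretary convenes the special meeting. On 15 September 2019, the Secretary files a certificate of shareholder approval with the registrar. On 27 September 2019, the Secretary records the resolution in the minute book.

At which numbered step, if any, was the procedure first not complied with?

None — every step was satisfied

Step 1 — counting 15 days from 10 May 2019 (when the board resolution is passed) gives a deadline of 25 May 2019; 22 May 2019 is within that limit.
Step 2 — 7 and 28 days from 22 May 2019 (when the draft resolution is circulated) are 29 May 2019 and 19 June 2019 respectively; 1 June 2019 falls inside that range.
Step 3 — 7 and 27 days from 1 June 2019 (when notice of the special meeting is given) are 8 June 2019 and 28 June 2019 respectively; 16 June 2019 falls inside that range.
Step 4 — counting 63 days from 16 June 2019 (when the information statement is filed) gives a deadline of 18 August 2019; 17 August 2019 is within that limit.
Step 5 — must wait 13 days from 1 September 2019 (end of the 15-day waiting period, which began when the special meeting is convened on 17 August 2019), so not before 14 September 2019; 15 September 2019 is on or after that date.
Step 6 — counting 60 days from 15 September 2019 (when the certificate of approval is filed) gives a deadline of 14 November 2019; completed 27 September 2019, before the deadline.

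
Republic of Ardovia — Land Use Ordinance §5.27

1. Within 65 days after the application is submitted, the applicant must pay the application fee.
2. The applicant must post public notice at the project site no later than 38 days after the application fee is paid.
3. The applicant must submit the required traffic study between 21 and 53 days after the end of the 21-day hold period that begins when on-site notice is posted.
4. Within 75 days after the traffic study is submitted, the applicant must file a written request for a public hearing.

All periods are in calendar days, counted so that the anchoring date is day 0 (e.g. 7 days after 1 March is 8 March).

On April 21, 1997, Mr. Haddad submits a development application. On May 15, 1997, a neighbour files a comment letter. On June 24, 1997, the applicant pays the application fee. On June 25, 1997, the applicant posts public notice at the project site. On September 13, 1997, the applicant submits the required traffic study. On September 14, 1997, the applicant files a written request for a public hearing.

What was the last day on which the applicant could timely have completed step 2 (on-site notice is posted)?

Step 2 runs from June 24, 1997, when the application fee is paid. 38 days after June 24, 1997 is August 1, 1997.

August 1, 1997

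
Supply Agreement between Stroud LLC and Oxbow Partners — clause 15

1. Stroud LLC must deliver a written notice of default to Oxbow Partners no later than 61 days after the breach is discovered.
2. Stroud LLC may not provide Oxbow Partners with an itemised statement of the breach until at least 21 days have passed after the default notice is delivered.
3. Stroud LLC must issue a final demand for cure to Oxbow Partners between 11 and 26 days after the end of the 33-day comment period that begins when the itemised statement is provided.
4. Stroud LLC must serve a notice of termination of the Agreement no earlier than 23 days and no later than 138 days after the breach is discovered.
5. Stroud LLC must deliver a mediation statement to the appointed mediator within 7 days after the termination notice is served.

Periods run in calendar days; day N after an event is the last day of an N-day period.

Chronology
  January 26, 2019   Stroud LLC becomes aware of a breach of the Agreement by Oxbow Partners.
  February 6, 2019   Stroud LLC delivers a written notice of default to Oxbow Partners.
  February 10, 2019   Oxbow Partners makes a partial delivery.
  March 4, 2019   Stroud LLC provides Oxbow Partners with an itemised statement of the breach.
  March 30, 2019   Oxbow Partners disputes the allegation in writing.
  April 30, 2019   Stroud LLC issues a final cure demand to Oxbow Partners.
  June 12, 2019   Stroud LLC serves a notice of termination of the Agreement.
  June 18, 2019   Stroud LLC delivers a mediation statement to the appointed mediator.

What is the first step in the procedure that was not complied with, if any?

None — every step was satisfied

(1) due by January 26, 2019 + 61 days = March 28, 2019; February 6, 2019 is within that limit.
(2) permitted from February 6, 2019 + 21 days = February 27, 2019 onward; March 4, 2019 is on or after that date.
(3) the permitted window runs from April 6, 2019 + 11 = April 17, 2019 to April 6, 2019 + 26 = May 2, 2019; done April 30, 2019, which is between those dates.
(4) the permitted window runs from January 26, 2019 + 23 = February 18, 2019 to January 26, 2019 + 138 = June 13, 2019; June 12, 2019 falls inside that range.
(5) due by June 12, 2019 + 7 days = June 19, 2019; completed June 18, 2019, before the deadline.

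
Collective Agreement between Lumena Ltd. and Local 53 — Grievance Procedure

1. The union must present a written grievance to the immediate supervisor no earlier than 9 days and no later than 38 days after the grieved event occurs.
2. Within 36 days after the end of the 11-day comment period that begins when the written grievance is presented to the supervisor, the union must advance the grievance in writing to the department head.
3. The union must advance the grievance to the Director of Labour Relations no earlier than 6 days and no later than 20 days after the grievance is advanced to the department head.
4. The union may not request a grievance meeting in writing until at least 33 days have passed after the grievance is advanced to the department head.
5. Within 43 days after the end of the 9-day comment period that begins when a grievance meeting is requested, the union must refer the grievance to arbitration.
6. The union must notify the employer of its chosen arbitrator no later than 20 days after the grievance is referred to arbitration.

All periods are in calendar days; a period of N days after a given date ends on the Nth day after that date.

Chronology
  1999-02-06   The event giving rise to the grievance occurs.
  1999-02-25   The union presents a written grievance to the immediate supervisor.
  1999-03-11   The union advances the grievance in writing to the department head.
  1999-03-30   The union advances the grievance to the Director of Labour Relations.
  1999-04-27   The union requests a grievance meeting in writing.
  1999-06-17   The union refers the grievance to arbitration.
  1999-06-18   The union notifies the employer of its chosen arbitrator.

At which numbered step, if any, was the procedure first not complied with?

(1) the permitted window runs from 1999-02-06 + 9 = 1999-02-15 to 1999-02-06 + 38 = 1999-03-16; done 1999-02-25 — within the window.
(2) due by 1999-03-08 + 36 days = 1999-04-13; 1999-03-11 is within that limit.
(3) the permitted window runs from 1999-03-11 + 6 = 1999-03-17 to 1999-03-11 + 20 = 1999-03-31; done 1999-03-30 — within the window.
(4) permitted from 1999-03-11 + 33 days = 1999-04-13 onward; done 1999-04-27 — permitted.
(5) due by 1999-05-06 + 43 days = 1999-06-18; done 1999-06-17 — timely.
(6) due by 1999-06-17 + 20 days = 1999-07-07; completed 1999-06-18, before the deadline.

None — every step was satisfied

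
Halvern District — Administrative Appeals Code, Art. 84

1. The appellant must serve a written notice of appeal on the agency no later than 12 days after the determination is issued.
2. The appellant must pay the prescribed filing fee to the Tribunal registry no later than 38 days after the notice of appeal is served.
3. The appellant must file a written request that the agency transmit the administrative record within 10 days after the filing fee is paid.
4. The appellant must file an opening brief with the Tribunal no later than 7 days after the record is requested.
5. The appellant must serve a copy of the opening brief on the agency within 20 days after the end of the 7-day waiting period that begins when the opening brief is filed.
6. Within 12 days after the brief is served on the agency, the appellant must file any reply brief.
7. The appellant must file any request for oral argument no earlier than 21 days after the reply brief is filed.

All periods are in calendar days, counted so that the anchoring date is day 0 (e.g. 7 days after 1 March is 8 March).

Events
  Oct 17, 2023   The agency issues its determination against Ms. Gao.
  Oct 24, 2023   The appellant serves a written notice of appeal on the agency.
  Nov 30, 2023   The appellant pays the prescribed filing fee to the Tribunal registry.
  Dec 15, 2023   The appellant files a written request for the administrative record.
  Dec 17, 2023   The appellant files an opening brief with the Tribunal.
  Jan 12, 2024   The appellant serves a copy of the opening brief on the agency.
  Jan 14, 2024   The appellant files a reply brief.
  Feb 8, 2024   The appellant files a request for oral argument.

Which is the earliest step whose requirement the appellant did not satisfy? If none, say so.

Step 1: 12 days after Oct 17, 2023 (when the determination is issued) is Oct 29, 2023; Oct 24, 2023 is within that limit.
Step 2: 38 days after Oct 24, 2023 (when the notice of appeal is served) is Dec 1, 2023; done Nov 30, 2023 — timely.
Step 3: 10 days after Nov 30, 2023 (when the filing fee is paid) is Dec 10, 2023; done Dec 15, 2023 — 5 days late.

Step 3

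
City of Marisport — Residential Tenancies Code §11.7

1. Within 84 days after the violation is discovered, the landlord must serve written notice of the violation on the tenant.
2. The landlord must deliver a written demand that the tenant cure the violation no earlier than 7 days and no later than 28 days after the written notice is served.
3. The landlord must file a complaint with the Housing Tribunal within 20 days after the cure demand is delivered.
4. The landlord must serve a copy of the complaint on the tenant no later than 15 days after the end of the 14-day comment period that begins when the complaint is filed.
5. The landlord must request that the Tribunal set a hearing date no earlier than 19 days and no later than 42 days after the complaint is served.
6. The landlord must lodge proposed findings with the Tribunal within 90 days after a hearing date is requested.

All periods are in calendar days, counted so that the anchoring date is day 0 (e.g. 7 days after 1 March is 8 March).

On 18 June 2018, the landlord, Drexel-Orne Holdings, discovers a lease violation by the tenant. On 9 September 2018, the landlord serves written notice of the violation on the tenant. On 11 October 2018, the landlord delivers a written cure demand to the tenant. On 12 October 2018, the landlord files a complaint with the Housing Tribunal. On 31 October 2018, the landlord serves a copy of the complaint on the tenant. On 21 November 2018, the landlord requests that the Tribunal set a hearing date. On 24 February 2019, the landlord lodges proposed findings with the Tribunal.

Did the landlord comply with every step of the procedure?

(1) due by 18 June 2018 + 84 days = 10 September 2018; done 9 September 2018 — timely.
(2) the permitted window runs from 9 September 2018 + 7 = 16 September 2018 to 9 September 2018 + 28 = 7 October 2018; done 11 October 2018 — 4 days after the window closed.

No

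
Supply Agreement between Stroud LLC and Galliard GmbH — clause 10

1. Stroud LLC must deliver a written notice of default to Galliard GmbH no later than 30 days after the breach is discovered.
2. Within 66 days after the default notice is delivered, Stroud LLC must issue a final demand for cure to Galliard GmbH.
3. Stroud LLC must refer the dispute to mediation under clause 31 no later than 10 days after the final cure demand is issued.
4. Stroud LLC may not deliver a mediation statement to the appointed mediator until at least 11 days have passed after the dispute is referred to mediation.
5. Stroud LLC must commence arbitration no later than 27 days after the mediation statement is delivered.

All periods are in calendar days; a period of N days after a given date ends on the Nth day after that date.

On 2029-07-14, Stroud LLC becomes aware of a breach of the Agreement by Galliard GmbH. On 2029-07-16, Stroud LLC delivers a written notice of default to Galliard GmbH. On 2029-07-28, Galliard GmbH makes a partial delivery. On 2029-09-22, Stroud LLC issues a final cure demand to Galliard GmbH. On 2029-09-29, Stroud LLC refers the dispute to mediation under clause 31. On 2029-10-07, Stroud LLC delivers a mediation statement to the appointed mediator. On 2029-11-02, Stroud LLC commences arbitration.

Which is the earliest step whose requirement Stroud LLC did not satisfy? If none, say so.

(1) due by 2029-07-14 + 30 days = 2029-08-13; done 2029-07-16 — timely.
(2) due by 2029-07-16 + 66 days = 2029-09-20; not done until 2029-09-22, 2 days after the deadline.

Step 2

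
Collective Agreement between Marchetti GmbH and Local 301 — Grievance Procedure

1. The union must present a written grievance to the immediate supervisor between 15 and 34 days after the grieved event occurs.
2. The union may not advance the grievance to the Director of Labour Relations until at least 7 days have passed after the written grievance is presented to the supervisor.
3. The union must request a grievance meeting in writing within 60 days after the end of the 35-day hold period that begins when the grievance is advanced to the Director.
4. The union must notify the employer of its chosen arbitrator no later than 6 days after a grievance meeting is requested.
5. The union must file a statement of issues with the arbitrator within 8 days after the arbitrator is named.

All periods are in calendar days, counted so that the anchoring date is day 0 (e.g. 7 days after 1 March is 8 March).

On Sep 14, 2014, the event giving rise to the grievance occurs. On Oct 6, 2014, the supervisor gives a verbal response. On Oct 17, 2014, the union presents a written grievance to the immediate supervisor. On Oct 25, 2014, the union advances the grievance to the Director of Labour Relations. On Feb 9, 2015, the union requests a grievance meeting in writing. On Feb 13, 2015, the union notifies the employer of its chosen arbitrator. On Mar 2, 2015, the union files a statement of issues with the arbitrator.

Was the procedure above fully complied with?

(1) the permitted window runs from Sep 14, 2014 + 15 = Sep 29, 2014 to Sep 14, 2014 + 34 = Oct 18, 2014; done Oct 17, 2014 — within the window.
(2) permitted from Oct 17, 2014 + 7 days = Oct 24, 2014 onward; Oct 25, 2014 is on or after that date.
(3) due by Nov 29, 2014 + 60 days = Jan 28, 2015; done Feb 9, 2015 — 12 days late.
Later steps need not be reached.

No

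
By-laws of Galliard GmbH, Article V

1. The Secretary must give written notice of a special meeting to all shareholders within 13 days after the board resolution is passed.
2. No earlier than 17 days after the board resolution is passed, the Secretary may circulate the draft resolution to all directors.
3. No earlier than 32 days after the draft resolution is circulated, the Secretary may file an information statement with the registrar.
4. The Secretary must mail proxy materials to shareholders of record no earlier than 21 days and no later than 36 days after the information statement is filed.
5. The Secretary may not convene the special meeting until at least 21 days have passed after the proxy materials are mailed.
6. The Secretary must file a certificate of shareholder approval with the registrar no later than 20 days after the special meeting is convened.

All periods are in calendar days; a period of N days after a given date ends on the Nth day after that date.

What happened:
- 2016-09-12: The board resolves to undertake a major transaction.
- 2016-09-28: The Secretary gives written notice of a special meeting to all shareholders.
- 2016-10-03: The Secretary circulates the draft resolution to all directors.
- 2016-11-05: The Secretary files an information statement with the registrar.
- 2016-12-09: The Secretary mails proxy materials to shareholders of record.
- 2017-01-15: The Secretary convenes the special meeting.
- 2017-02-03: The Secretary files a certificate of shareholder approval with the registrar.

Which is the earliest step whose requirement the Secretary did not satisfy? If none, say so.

Step 1: 13 days after 2016-09-12 (when the board resolution is passed) is 2016-09-25; done 2016-09-28 — 3 days late.
That is the first point of non-compliance.

Step 1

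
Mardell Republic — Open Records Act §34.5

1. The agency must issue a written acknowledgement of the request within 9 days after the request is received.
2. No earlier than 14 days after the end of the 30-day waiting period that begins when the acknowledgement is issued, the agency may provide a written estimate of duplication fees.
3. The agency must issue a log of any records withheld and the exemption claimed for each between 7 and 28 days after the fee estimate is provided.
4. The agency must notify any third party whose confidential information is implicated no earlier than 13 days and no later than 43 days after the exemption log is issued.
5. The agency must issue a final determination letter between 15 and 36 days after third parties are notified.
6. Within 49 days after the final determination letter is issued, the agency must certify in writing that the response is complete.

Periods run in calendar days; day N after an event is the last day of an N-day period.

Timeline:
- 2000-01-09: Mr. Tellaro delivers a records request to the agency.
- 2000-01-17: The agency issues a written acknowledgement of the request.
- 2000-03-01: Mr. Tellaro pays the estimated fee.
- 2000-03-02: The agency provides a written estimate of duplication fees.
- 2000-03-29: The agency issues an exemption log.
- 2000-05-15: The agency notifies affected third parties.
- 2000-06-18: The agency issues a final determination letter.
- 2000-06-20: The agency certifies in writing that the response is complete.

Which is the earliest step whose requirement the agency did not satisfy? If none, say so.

Step 1: 9 days after 2000-01-09 (when the request is received) is 2000-01-18; 2000-01-17 is within that limit.
Step 2: the earliest permitted date is 14 days after 2000-02-16 (end of the 30-day waiting period, which began when the acknowledgement is issued on 2000-01-17), i.e. 2000-03-01; done 2000-03-02 — permitted.
Step 3: the window is 7–28 days after 2000-03-02 (when the fee estimate is provided), so 2000-03-09 through 2000-03-30; done 2000-03-29, which is between those dates.
Step 4: the window is 13–43 days after 2000-03-29 (when the exemption log is issued), so 2000-04-11 through 2000-05-11; done 2000-05-15 — 4 days after the window closed.
The analysis stops there.

Step 4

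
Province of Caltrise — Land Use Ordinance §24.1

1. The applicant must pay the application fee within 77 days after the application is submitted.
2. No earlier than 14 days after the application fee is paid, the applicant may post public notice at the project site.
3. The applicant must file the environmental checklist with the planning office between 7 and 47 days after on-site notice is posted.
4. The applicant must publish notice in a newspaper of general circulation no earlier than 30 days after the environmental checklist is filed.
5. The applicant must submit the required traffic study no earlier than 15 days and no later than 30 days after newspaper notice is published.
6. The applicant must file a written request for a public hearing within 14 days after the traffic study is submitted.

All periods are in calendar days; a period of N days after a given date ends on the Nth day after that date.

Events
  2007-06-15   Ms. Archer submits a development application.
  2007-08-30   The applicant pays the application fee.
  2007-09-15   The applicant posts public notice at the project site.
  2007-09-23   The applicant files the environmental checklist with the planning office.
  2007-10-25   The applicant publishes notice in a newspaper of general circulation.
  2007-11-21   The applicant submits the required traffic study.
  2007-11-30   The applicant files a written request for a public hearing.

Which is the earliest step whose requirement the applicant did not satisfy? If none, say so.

Step 1: 77 days after 2007-06-15 (when the application is submitted) is 2007-08-31; 2007-08-30 is within that limit.
Step 2: the earliest permitted date is 14 days after 2007-08-30 (when the application fee is paid), i.e. 2007-09-13; done 2007-09-15, after the minimum wait.
Step 3: the window is 7–47 days after 2007-09-15 (when on-site notice is posted), so 2007-09-22 through 2007-11-01; 2007-09-23 falls inside that range.
Step 4: the earliest permitted date is 30 days after 2007-09-23 (when the environmental checklist is filed), i.e. 2007-10-23; 2007-10-25 is on or after that date.
Step 5: the window is 15–30 days after 2007-10-25 (when newspaper notice is published), so 2007-11-09 through 2007-11-24; 2007-11-21 falls inside that range.
Step 6: 14 days after 2007-11-21 (when the traffic study is submitted) is 2007-12-05; done 2007-11-30 — timely.

None — every step was satisfied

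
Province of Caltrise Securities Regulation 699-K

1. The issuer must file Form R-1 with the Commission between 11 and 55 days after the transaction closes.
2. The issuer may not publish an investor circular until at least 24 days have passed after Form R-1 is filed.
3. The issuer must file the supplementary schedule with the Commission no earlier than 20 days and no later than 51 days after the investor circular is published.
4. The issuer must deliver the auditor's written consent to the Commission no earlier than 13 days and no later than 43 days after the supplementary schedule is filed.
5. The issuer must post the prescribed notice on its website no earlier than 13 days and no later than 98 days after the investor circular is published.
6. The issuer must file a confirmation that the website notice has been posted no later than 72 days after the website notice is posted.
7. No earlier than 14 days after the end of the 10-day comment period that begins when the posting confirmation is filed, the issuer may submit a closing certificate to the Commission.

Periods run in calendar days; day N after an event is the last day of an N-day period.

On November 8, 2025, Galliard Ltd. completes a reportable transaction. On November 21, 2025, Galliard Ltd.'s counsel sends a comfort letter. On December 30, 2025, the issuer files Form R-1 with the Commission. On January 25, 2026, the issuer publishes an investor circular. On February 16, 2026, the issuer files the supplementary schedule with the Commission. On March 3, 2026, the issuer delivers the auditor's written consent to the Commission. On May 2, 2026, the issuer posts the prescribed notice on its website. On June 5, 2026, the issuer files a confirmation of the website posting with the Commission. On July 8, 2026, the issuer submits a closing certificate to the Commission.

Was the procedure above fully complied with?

Yes

(1) the permitted window runs from November 8, 2025 + 11 = November 19, 2025 to November 8, 2025 + 55 = January 2, 2026; December 30, 2025 falls inside that range.
(2) permitted from December 30, 2025 + 24 days = January 23, 2026 onward; done January 25, 2026, after the minimum wait.
(3) the permitted window runs from January 25, 2026 + 20 = February 14, 2026 to January 25, 2026 + 51 = March 17, 2026; February 16, 2026 falls inside that range.
(4) the permitted window runs from February 16, 2026 + 13 = March 1, 2026 to February 16, 2026 + 43 = March 31, 2026; March 3, 2026 falls inside that range.
(5) the permitted window runs from January 25, 2026 + 13 = February 7, 2026 to January 25, 2026 + 98 = May 3, 2026; done May 2, 2026, which is between those dates.
(6) due by May 2, 2026 + 72 days = July 13, 2026; June 5, 2026 is within that limit.
(7) permitted from June 15, 2026 + 14 days = June 29, 2026 onward; done July 8, 2026, after the minimum wait.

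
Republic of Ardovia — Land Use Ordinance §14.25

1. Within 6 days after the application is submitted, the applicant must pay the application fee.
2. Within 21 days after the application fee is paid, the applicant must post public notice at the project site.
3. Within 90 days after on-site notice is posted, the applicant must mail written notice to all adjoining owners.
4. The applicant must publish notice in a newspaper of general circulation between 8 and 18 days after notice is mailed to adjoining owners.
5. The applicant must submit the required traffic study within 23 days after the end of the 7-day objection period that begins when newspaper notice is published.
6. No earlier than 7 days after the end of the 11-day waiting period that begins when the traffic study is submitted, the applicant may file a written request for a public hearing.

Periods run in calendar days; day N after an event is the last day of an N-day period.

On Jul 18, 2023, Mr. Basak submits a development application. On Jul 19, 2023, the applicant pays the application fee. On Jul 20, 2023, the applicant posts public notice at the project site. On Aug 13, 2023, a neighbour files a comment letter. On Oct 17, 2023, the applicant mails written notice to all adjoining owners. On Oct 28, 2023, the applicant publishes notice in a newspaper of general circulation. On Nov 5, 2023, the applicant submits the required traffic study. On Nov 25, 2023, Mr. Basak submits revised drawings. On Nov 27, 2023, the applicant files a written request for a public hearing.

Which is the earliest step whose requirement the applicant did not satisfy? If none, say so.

Step 1 — counting 6 days from Jul 18, 2023 (when the application is submitted) gives a deadline of Jul 24, 2023; completed Jul 19, 2023, before the deadline.
Step 2 — counting 21 days from Jul 19, 2023 (when the application fee is paid) gives a deadline of Aug 9, 2023; completed Jul 20, 2023, before the deadline.
Step 3 — counting 90 days from Jul 20, 2023 (when on-site notice is posted) gives a deadline of Oct 18, 2023; done Oct 17, 2023 — timely.
Step 4 — 8 and 18 days from Oct 17, 2023 (when notice is mailed to adjoining owners) are Oct 25, 2023 and Nov 4, 2023 respectively; Oct 28, 2023 falls inside that range.
Step 5 — counting 23 days from Nov 4, 2023 (end of the 7-day objection period, which began when newspaper notice is published on Oct 28, 2023) gives a deadline of Nov 27, 2023; done Nov 5, 2023 — timely.
Step 6 — must wait 7 days from Nov 16, 2023 (end of the 11-day waiting period, which began when the traffic study is submitted on Nov 5, 2023), so not before Nov 23, 2023; done Nov 27, 2023, after the minimum wait.

None — every step was satisfied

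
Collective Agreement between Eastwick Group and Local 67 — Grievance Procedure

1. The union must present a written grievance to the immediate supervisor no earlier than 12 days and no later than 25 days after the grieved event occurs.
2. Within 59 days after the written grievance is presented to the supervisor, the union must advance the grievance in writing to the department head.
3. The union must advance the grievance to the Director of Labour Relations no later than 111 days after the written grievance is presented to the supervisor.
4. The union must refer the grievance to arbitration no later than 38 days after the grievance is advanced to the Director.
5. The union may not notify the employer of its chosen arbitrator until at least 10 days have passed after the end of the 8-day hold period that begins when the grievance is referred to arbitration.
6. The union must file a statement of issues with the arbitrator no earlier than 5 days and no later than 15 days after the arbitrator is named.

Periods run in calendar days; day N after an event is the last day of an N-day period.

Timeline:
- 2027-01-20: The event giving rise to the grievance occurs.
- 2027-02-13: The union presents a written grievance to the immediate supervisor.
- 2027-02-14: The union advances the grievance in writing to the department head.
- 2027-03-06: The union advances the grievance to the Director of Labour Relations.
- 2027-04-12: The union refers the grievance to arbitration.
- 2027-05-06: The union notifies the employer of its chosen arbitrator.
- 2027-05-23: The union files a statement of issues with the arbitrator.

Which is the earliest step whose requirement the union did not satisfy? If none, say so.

Step 1: the window is 12–25 days after 2027-01-20 (when the grieved event occurs), so 2027-02-01 through 2027-02-14; done 2027-02-13, which is between those dates.
Step 2: 59 days after 2027-02-13 (when the written grievance is presented to the supervisor) is 2027-04-13; completed 2027-02-14, before the deadline.
Step 3: 111 days after 2027-02-13 (when the written grievance is presented to the supervisor) is 2027-06-04; completed 2027-03-06, before the deadline.
Step 4: 38 days after 2027-03-06 (when the grievance is advanced to the Director) is 2027-04-13; 2027-04-12 is within that limit.
Step 5: the earliest permitted date is 10 days after 2027-04-20 (end of the 8-day hold period, which began when the grievance is referred to arbitration on 2027-04-12), i.e. 2027-04-30; done 2027-05-06 — permitted.
Step 6: the window is 5–15 days after 2027-05-06 (when the arbitrator is named), so 2027-05-11 through 2027-05-21; 2027-05-23 is 2 days past the end of the window.
Later steps need not be reached.

Step 6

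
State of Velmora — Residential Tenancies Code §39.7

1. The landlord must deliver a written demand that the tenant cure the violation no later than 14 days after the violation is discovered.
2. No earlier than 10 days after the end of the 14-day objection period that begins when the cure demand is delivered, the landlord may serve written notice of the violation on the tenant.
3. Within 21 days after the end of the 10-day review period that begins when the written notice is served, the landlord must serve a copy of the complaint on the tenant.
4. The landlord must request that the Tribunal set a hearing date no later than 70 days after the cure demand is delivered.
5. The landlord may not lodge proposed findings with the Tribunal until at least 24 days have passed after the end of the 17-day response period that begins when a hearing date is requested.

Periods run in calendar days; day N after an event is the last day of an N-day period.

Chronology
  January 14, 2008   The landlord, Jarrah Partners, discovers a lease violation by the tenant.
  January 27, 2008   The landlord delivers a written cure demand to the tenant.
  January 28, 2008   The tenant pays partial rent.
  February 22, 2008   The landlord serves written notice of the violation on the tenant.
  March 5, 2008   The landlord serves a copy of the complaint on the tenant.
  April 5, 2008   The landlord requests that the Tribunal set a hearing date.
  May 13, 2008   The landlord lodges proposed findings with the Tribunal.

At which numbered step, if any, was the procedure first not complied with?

Step 1 — counting 14 days from January 14, 2008 (when the violation is discovered) gives a deadline of January 28, 2008; done January 27, 2008 — timely.
Step 2 — must wait 10 days from February 10, 2008 (end of the 14-day objection period, which began when the cure demand is delivered on January 27, 2008), so not before February 20, 2008; February 22, 2008 is on or after that date.
Step 3 — counting 21 days from March 3, 2008 (end of the 10-day review period, which began when the written notice is served on February 22, 2008) gives a deadline of March 24, 2008; completed March 5, 2008, before the deadline.
Step 4 — counting 70 days from January 27, 2008 (when the cure demand is delivered) gives a deadline of April 6, 2008; done April 5, 2008 — timely.
Step 5 — must wait 24 days from April 22, 2008 (end of the 17-day response period, which began when a hearing date is requested on April 5, 2008), so not before May 16, 2008; acted on May 13, 2008, 3 days prematurely.
The procedure was therefore not followed at step 5.

Step 5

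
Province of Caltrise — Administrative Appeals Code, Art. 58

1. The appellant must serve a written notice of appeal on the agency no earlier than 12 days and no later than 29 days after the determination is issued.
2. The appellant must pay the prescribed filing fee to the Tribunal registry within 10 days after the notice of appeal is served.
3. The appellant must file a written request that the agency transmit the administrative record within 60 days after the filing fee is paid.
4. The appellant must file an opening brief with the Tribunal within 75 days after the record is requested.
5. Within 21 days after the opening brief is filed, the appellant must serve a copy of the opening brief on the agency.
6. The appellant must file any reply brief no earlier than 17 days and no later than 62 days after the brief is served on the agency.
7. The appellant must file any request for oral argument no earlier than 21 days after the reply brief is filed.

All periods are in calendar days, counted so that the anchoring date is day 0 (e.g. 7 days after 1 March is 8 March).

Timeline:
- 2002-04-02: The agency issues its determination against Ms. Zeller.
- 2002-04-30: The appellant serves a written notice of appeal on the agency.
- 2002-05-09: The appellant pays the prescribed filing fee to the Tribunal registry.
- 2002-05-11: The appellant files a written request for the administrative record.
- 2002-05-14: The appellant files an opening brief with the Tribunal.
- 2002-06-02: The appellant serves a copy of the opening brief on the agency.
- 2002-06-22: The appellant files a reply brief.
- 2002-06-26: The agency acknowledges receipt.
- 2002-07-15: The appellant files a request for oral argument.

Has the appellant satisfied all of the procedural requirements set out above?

Yes

Step 1 — 12 and 29 days from 2002-04-02 (when the determination is issued) are 2002-04-14 and 2002-05-01 respectively; done 2002-04-30 — within the window.
Step 2 — counting 10 days from 2002-04-30 (when the notice of appeal is served) gives a deadline of 2002-05-10; done 2002-05-09 — timely.
Step 3 — counting 60 days from 2002-05-09 (when the filing fee is paid) gives a deadline of 2002-07-08; completed 2002-05-11, before the deadline.
Step 4 — counting 75 days from 2002-05-11 (when the record is requested) gives a deadline of 2002-07-25; completed 2002-05-14, before the deadline.
Step 5 — counting 21 days from 2002-05-14 (when the opening brief is filed) gives a deadline of 2002-06-04; completed 2002-06-02, before the deadline.
Step 6 — 17 and 62 days from 2002-06-02 (when the brief is served on the agency) are 2002-06-19 and 2002-08-03 respectively; 2002-06-22 falls inside that range.
Step 7 — must wait 21 days from 2002-06-22 (when the reply brief is filed), so not before 2002-07-13; 2002-07-15 is on or after that date.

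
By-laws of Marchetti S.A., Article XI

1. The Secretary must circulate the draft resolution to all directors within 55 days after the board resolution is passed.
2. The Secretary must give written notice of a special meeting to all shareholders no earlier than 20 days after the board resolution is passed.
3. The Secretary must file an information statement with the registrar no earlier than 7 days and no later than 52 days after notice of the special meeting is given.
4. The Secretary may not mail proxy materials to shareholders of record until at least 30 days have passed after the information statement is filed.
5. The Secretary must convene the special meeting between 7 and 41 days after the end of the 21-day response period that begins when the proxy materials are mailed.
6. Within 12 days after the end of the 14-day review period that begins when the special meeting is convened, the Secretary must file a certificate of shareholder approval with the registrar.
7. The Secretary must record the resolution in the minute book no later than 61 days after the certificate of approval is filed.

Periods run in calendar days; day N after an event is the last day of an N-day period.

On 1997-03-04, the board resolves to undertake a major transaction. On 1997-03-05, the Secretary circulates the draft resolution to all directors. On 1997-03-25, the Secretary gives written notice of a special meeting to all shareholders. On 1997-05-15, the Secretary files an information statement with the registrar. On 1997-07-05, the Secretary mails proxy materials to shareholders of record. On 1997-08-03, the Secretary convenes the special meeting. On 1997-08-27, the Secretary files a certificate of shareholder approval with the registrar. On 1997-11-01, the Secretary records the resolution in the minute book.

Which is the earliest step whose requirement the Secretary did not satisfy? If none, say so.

(1) due by 1997-03-04 + 55 days = 1997-04-28; done 1997-03-05 — timely.
(2) permitted from 1997-03-04 + 20 days = 1997-03-24 onward; done 1997-03-25 — permitted.
(3) the permitted window runs from 1997-03-25 + 7 = 1997-04-01 to 1997-03-25 + 52 = 1997-05-16; 1997-05-15 falls inside that range.
(4) permitted from 1997-05-15 + 30 days = 1997-06-14 onward; done 1997-07-05 — permitted.
(5) the permitted window runs from 1997-07-26 + 7 = 1997-08-02 to 1997-07-26 + 41 = 1997-09-05; 1997-08-03 falls inside that range.
(6) due by 1997-08-17 + 12 days = 1997-08-29; done 1997-08-27 — timely.
(7) due by 1997-08-27 + 61 days = 1997-10-27; 1997-11-01 misses that deadline by 5 days.

Step 7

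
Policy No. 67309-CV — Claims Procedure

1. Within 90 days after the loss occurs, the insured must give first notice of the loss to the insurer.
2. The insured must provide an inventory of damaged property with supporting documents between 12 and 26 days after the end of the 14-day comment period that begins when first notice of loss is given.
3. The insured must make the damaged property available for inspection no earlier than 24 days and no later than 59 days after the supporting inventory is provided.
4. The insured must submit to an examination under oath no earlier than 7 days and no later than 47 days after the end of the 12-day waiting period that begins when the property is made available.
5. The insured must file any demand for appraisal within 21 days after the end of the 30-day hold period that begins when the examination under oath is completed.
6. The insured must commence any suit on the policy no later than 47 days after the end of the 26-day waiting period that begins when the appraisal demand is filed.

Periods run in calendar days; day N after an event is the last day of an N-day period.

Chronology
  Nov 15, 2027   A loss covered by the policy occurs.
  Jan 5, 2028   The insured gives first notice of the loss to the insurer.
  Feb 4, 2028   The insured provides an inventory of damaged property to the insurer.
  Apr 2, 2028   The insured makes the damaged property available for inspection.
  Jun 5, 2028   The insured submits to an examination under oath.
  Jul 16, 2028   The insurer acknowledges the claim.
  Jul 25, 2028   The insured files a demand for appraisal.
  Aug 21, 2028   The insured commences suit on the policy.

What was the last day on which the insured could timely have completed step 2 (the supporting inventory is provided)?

Feb 14, 2028

First notice of loss is given on Jan 5, 2028; the 14-day comment period therefore ends Jan 19, 2028, and step 2 runs from that date. The window is 12–26 days after Jan 19, 2028; it closes on Feb 14, 2028.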